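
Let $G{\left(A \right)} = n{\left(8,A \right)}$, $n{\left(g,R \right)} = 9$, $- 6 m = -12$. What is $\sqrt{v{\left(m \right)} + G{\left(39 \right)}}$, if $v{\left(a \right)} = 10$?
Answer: $\sqrt{19} \approx 4.3589$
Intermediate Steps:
$m = 2$ ($m = \left(- \frac{1}{6}\right) \left(-12\right) = 2$)
$G{\left(A \right)} = 9$
$\sqrt{v{\left(m \right)} + G{\left(39 \right)}} = \sqrt{10 + 9} = \sqrt{19}$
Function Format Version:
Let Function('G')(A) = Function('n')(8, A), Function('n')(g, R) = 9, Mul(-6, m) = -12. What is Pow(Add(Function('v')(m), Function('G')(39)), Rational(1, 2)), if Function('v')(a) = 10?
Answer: Pow(19, Rational(1, 2)) ≈ 4.3589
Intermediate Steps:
m = 2 (m = Mul(Rational(-1, 6), -12) = 2)
Function('G')(A) = 9
Pow(Add(Function('v')(m), Function('G')(39)), Rational(1, 2)) = Pow(Add(10, 9), Rational(1, 2)) = Pow(19, Rational(1, 2))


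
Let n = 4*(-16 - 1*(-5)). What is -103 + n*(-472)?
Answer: 20665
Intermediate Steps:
n = -44 (n = 4*(-16 + 5) = 4*(-11) = -44)
-103 + n*(-472) = -103 - 44*(-472) = -103 + 20768 = 20665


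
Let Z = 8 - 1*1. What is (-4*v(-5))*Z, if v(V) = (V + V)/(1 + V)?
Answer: -70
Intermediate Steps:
v(V) = 2*V/(1 + V) (v(V) = (2*V)/(1 + V) = 2*V/(1 + V))
Z = 7 (Z = 8 - 1 = 7)
(-4*v(-5))*Z = -8*(-5)/(1 - 5)*7 = -8*(-5)/(-4)*7 = -8*(-5)*(-1)/4*7 = -4*5/2*7 = -10*7 = -70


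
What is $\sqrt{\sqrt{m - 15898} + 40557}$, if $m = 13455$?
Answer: $\sqrt{40557 + i \sqrt{2443}} \approx 201.39 + 0.123 i$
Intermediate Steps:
$\sqrt{\sqrt{m - 15898} + 40557} = \sqrt{\sqrt{13455 - 15898} + 40557} = \sqrt{\sqrt{-2443} + 40557} = \sqrt{i \sqrt{2443} + 40557} = \sqrt{40557 + i \sqrt{2443}}$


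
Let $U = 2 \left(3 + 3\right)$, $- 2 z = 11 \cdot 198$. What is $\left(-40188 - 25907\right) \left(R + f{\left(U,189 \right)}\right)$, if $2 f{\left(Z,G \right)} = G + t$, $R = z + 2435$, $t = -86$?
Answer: $- \frac{184735525}{2} \approx -9.2368 \cdot 10^{7}$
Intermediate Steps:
$z = -1089$ ($z = - \frac{11 \cdot 198}{2} = \left(- \frac{1}{2}\right) 2178 = -1089$)
$U = 12$ ($U = 2 \cdot 6 = 12$)
$R = 1346$ ($R = -1089 + 2435 = 1346$)
$f{\left(Z,G \right)} = -43 + \frac{G}{2}$ ($f{\left(Z,G \right)} = \frac{G - 86}{2} = \frac{-86 + G}{2} = -43 + \frac{G}{2}$)
$\left(-40188 - 25907\right) \left(R + f{\left(U,189 \right)}\right) = \left(-40188 - 25907\right) \left(1346 + \left(-43 + \frac{1}{2} \cdot 189\right)\right) = - 66095 \left(1346 + \left(-43 + \frac{189}{2}\right)\right) = - 66095 \left(1346 + \frac{103}{2}\right) = \left(-66095\right) \frac{2795}{2} = - \frac{184735525}{2}$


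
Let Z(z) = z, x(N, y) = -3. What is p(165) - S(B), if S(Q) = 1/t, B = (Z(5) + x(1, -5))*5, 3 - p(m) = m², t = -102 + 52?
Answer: -1361099/50 ≈ -27222.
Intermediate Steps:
t = -50
p(m) = 3 - m²
B = 10 (B = (5 - 3)*5 = 2*5 = 10)
S(Q) = -1/50 (S(Q) = 1/(-50) = -1/50)
p(165) - S(B) = (3 - 1*165²) - 1*(-1/50) = (3 - 1*27225) + 1/50 = (3 - 27225) + 1/50 = -27222 + 1/50 = -1361099/50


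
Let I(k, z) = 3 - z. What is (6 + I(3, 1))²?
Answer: 64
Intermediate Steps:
(6 + I(3, 1))² = (6 + (3 - 1*1))² = (6 + (3 - 1))² = (6 + 2)² = 8² = 64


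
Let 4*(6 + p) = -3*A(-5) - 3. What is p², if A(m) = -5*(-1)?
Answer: 441/4 ≈ 110.25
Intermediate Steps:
A(m) = 5
p = -21/2 (p = -6 + (-3*5 - 3)/4 = -6 + (-15 - 3)/4 = -6 + (¼)*(-18) = -6 - 9/2 = -21/2 ≈ -10.500)
p² = (-21/2)² = 441/4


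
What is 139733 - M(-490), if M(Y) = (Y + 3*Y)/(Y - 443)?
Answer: 130368929/933 ≈ 1.3973e+5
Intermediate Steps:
M(Y) = 4*Y/(-443 + Y) (M(Y) = (4*Y)/(-443 + Y) = 4*Y/(-443 + Y))
139733 - M(-490) = 139733 - 4*(-490)/(-443 - 490) = 139733 - 4*(-490)/(-933) = 139733 - 4*(-490)*(-1)/933 = 139733 - 1*1960/933 = 139733 - 1960/933 = 130368929/933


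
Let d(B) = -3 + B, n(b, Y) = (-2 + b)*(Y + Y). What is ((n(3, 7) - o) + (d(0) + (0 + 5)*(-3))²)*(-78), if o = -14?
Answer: -27456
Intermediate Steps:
n(b, Y) = 2*Y*(-2 + b) (n(b, Y) = (-2 + b)*(2*Y) = 2*Y*(-2 + b))
((n(3, 7) - o) + (d(0) + (0 + 5)*(-3))²)*(-78) = ((2*7*(-2 + 3) - 1*(-14)) + ((-3 + 0) + (0 + 5)*(-3))²)*(-78) = ((2*7*1 + 14) + (-3 + 5*(-3))²)*(-78) = ((14 + 14) + (-3 - 15)²)*(-78) = (28 + (-18)²)*(-78) = (28 + 324)*(-78) = 352*(-78) = -27456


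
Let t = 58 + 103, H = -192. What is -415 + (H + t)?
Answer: -446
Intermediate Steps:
t = 161
-415 + (H + t) = -415 + (-192 + 161) = -415 - 31 = -446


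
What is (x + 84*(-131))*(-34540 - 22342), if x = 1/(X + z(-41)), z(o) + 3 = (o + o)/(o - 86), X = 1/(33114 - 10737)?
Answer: 2094001624039983/3345298 ≈ 6.2595e+8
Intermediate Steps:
X = 1/22377 ≈ 4.4689e-5
z(o) = -3 + 2*o/(-86 + o) (z(o) = -3 + (o + o)/(o - 86) = -3 + (2*o)/(-86 + o) = -3 + 2*o/(-86 + o))
x = -2841879/6690596 (x = 1/(1/22377 + (258 - 1*(-41))/(-86 - 41)) = 1/(1/22377 + (258 + 41)/(-127)) = 1/(1/22377 - 1/127*299) = 1/(1/22377 - 299/127) = 1/(-6690596/2841879) = -2841879/6690596 ≈ -0.42476)
(x + 84*(-131))*(-34540 - 22342) = (-2841879/6690596 + 84*(-131))*(-34540 - 22342) = (-2841879/6690596 - 11004)*(-56882) = -73626160263/6690596*(-56882) = 2094001624039983/3345298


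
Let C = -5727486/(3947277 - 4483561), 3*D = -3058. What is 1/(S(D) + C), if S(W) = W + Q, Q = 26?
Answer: -804426/790471931 ≈ -0.0010177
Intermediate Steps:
D = -3058/3 (D = (1/3)*(-3058) = -3058/3 ≈ -1019.3)
C = 2863743/268142 (C = -5727486/(-536284) = -5727486*(-1/536284) = 2863743/268142 ≈ 10.680)
S(W) = 26 + W (S(W) = W + 26 = 26 + W)
1/(S(D) + C) = 1/((26 - 3058/3) + 2863743/268142) = 1/(-2980/3 + 2863743/268142) = 1/(-790471931/804426) = -804426/790471931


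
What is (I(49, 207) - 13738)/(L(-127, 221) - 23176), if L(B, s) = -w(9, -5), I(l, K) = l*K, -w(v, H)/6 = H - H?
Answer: 3595/23176 ≈ 0.15512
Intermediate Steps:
w(v, H) = 0 (w(v, H) = -6*(H - H) = -6*0 = 0)
I(l, K) = K*l
L(B, s) = 0 (L(B, s) = -1*0 = 0)
(I(49, 207) - 13738)/(L(-127, 221) - 23176) = (207*49 - 13738)/(0 - 23176) = (10143 - 13738)/(-23176) = -3595*(-1/23176) = 3595/23176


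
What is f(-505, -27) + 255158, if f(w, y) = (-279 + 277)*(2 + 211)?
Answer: 254732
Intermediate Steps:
f(w, y) = -426 (f(w, y) = -2*213 = -426)
f(-505, -27) + 255158 = -426 + 255158 = 254732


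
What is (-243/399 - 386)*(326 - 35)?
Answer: -14962929/133 ≈ -1.1250e+5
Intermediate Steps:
(-243/399 - 386)*(326 - 35) = (-243*1/399 - 386)*291 = (-81/133 - 386)*291 = -51419/133*291 = -14962929/133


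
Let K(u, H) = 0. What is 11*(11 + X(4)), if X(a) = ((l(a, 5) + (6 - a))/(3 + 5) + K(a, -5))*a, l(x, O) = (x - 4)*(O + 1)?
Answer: 132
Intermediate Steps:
l(x, O) = (1 + O)*(-4 + x) (l(x, O) = (-4 + x)*(1 + O) = (1 + O)*(-4 + x))
X(a) = a*(-9/4 + 5*a/8) (X(a) = (((-4 + a - 4*5 + 5*a) + (6 - a))/(3 + 5) + 0)*a = (((-4 + a - 20 + 5*a) + (6 - a))/8 + 0)*a = (((-24 + 6*a) + (6 - a))*(⅛) + 0)*a = ((-18 + 5*a)*(⅛) + 0)*a = ((-9/4 + 5*a/8) + 0)*a = (-9/4 + 5*a/8)*a = a*(-9/4 + 5*a/8))
11*(11 + X(4)) = 11*(11 + (⅛)*4*(-18 + 5*4)) = 11*(11 + (⅛)*4*(-18 + 20)) = 11*(11 + (⅛)*4*2) = 11*(11 + 1) = 11*12 = 132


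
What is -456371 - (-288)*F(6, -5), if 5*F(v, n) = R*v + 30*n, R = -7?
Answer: -2337151/5 ≈ -4.6743e+5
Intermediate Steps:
F(v, n) = 6*n - 7*v/5 (F(v, n) = (-7*v + 30*n)/5 = 6*n - 7*v/5)
-456371 - (-288)*F(6, -5) = -456371 - (-288)*(6*(-5) - 7/5*6) = -456371 - (-288)*(-30 - 42/5) = -456371 - (-288)*(-192)/5 = -456371 - 1*55296/5 = -456371 - 55296/5 = -2337151/5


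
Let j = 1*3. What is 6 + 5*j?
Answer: 21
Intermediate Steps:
j = 3
6 + 5*j = 6 + 5*3 = 6 + 15 = 21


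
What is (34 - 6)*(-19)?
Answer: -532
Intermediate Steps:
(34 - 6)*(-19) = 28*(-19) = -532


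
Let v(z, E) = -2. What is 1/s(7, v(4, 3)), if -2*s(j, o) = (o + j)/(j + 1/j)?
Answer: -20/7 ≈ -2.8571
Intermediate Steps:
s(j, o) = -(j + o)/(2*(j + 1/j)) (s(j, o) = -(o + j)/(2*(j + 1/j)) = -(j + o)/(2*(j + 1/j)))
1/s(7, v(4, 3)) = 1/(-1*7*(7 - 2)/(2 + 2*7**2)) = 1/(-1*7*5/(2 + 2*49)) = 1/(-1*7*5/(2 + 98)) = 1/(-1*7*5/100) = 1/(-1*7*1/100*5) = 1/(-7/20) = -20/7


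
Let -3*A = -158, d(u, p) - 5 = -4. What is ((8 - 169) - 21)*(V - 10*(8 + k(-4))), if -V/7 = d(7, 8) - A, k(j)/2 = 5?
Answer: -99190/3 ≈ -33063.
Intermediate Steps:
d(u, p) = 1 (d(u, p) = 5 - 4 = 1)
A = 158/3 (A = -⅓*(-158) = 158/3 ≈ 52.667)
k(j) = 10 (k(j) = 2*5 = 10)
V = 1085/3 (V = -7*(1 - 1*158/3) = -7*(1 - 158/3) = -7*(-155/3) = 1085/3 ≈ 361.67)
((8 - 169) - 21)*(V - 10*(8 + k(-4))) = ((8 - 169) - 21)*(1085/3 - 10*(8 + 10)) = (-161 - 21)*(1085/3 - 10*18) = -182*(1085/3 - 180) = -182*545/3 = -99190/3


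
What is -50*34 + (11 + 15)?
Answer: -1674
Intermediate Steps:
-50*34 + (11 + 15) = -1700 + 26 = -1674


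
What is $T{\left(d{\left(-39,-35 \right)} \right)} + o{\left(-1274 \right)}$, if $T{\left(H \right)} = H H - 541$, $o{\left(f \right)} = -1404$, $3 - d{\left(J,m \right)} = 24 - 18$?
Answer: $-1936$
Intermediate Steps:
$d{\left(J,m \right)} = -3$ ($d{\left(J,m \right)} = 3 - \left(24 - 18\right) = 3 - 6 = -3$)
$T{\left(H \right)} = -541 + H^{2}$ ($T{\left(H \right)} = H^{2} - 541 = -541 + H^{2}$)
$T{\left(d{\left(-39,-35 \right)} \right)} + o{\left(-1274 \right)} = \left(-541 + \left(-3\right)^{2}\right) - 1404 = \left(-541 + 9\right) - 1404 = -532 - 1404 = -1936$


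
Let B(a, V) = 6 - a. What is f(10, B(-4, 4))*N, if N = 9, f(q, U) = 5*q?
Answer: 450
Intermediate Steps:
f(10, B(-4, 4))*N = (5*10)*9 = 50*9 = 450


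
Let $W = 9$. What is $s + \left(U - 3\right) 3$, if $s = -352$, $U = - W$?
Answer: $-388$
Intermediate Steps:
$U = -9$ ($U = \left(-1\right) 9 = -9$)
$s + \left(U - 3\right) 3 = -352 + \left(-9 - 3\right) 3 = -352 - 36 = -388$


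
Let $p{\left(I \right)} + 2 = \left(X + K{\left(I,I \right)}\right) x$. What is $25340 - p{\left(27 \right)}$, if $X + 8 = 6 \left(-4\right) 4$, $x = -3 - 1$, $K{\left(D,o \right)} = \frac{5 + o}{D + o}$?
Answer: $\frac{673066}{27} \approx 24928.0$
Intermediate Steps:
$K{\left(D,o \right)} = \frac{5 + o}{D + o}$
$x = -4$
$X = -104$ ($X = -8 + 6 \left(-4\right) 4 = -8 - 96 = -104$)
$p{\left(I \right)} = 414 - \frac{2 \left(5 + I\right)}{I}$ ($p{\left(I \right)} = -2 + \left(-104 + \frac{5 + I}{I + I}\right) \left(-4\right) = -2 + \left(-104 + \frac{5 + I}{2 I}\right) \left(-4\right) = -2 + \left(416 - \frac{2 \left(5 + I\right)}{I}\right) = 414 - \frac{2 \left(5 + I\right)}{I}$)
$25340 - p{\left(27 \right)} = 25340 - \left(412 - \frac{10}{27}\right) = 25340 - \frac{11114}{27} = \frac{673066}{27}$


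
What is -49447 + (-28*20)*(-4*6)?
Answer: -36007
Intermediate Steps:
-49447 + (-28*20)*(-4*6) = -49447 - 560*(-24) = -49447 + 13440 = -36007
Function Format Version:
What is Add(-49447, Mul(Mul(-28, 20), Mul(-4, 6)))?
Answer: -36007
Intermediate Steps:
Add(-49447, Mul(Mul(-28, 20), Mul(-4, 6))) = Add(-49447, Mul(-560, -24)) = Add(-49447, 13440) = -36007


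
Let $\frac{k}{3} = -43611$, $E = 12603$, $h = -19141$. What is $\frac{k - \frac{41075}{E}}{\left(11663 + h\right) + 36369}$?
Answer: $- \frac{1648929374}{364113273} \approx -4.5286$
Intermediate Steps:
$k = -130833$ ($k = 3 \left(-43611\right) = -130833$)
$\frac{k - \frac{41075}{E}}{\left(11663 + h\right) + 36369} = \frac{-130833 - \frac{41075}{12603}}{\left(11663 - 19141\right) + 36369} = \frac{-130833 - \frac{41075}{12603}}{-7478 + 36369} = \frac{-130833 - \frac{41075}{12603}}{28891} = \left(- \frac{1648929374}{12603}\right) \frac{1}{28891} = - \frac{1648929374}{364113273}$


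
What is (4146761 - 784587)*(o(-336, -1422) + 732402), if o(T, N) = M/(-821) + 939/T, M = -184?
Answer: 113213799788392493/45976 ≈ 2.4625e+12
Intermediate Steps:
o(T, N) = 184/821 + 939/T (o(T, N) = -184/(-821) + 939/T = -184*(-1/821) + 939/T = 184/821 + 939/T)
(4146761 - 784587)*(o(-336, -1422) + 732402) = (4146761 - 784587)*((184/821 + 939/(-336)) + 732402) = 3362174*((184/821 + 939*(-1/336)) + 732402) = 3362174*((184/821 - 313/112) + 732402) = 3362174*(-236365/91952 + 732402) = 3362174*(67345592339/91952) = 113213799788392493/45976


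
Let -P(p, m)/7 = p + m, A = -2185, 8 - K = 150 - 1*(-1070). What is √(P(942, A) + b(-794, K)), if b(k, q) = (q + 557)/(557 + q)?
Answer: √8702 ≈ 93.285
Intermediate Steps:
K = -1212 (K = 8 - (150 - 1*(-1070)) = 8 - (150 + 1070) = 8 - 1*1220 = 8 - 1220 = -1212)
b(k, q) = 1 (b(k, q) = (557 + q)/(557 + q) = 1)
P(p, m) = -7*m - 7*p (P(p, m) = -7*(p + m) = -7*(m + p) = -7*m - 7*p)
√(P(942, A) + b(-794, K)) = √((-7*(-2185) - 7*942) + 1) = √((15295 - 6594) + 1) = √(8701 + 1) = √8702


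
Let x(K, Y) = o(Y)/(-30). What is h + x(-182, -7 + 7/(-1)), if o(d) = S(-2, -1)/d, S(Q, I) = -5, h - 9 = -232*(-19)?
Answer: 371027/84 ≈ 4417.0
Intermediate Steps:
h = 4417 (h = 9 - 232*(-19) = 9 + 4408 = 4417)
o(d) = -5/d
x(K, Y) = 1/(6*Y) (x(K, Y) = -5/Y/(-30) = -5/Y*(-1/30) = 1/(6*Y))
h + x(-182, -7 + 7/(-1)) = 4417 + 1/(6*(-7 + 7/(-1))) = 4417 + 1/(6*(-7 - 1*7)) = 4417 + 1/(6*(-7 - 7)) = 4417 + (⅙)/(-14) = 4417 + (⅙)*(-1/14) = 4417 - 1/84 = 371027/84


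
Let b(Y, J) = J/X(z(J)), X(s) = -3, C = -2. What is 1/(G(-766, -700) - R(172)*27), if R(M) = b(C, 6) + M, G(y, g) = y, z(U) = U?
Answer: -1/5356 ≈ -0.00018671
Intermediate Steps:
b(Y, J) = -J/3 (b(Y, J) = J/(-3) = J*(-⅓) = -J/3)
R(M) = -2 + M (R(M) = -⅓*6 + M = -2 + M)
1/(G(-766, -700) - R(172)*27) = 1/(-766 - (-2 + 172)*27) = 1/(-766 - 1*170*27) = 1/(-766 - 170*27) = 1/(-766 - 4590) = 1/(-5356) = -1/5356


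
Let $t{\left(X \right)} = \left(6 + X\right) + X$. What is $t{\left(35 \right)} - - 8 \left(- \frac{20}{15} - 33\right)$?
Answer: $- \frac{596}{3} \approx -198.67$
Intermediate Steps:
$t{\left(X \right)} = 6 + 2 X$
$t{\left(35 \right)} - - 8 \left(- \frac{20}{15} - 33\right) = \left(6 + 2 \cdot 35\right) - - 8 \left(- \frac{20}{15} - 33\right) = \left(6 + 70\right) - - 8 \left(\left(-20\right) \frac{1}{15} - 33\right) = 76 - - 8 \left(- \frac{4}{3} - 33\right) = 76 - \left(-8\right) \left(- \frac{103}{3}\right) = 76 - \frac{824}{3} = - \frac{596}{3}$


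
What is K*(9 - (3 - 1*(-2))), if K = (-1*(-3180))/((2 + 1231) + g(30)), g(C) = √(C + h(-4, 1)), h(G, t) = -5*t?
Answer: 6360/619 ≈ 10.275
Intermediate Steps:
g(C) = √(-5 + C) (g(C) = √(C - 5*1) = √(C - 5) = √(-5 + C))
K = 1590/619 (K = (-1*(-3180))/((2 + 1231) + √(-5 + 30)) = 3180/(1233 + √25) = 3180/(1233 + 5) = 3180/1238 = 3180*(1/1238) = 1590/619 ≈ 2.5687)
K*(9 - (3 - 1*(-2))) = 1590*(9 - (3 - 1*(-2)))/619 = 1590*(9 - (3 + 2))/619 = 1590*(9 - 1*5)/619 = 1590*(9 - 5)/619 = (1590/619)*4 = 6360/619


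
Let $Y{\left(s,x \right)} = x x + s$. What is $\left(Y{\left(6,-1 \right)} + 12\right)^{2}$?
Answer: $361$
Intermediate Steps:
$Y{\left(s,x \right)} = s + x^{2}$ ($Y{\left(s,x \right)} = x^{2} + s = s + x^{2}$)
$\left(Y{\left(6,-1 \right)} + 12\right)^{2} = \left(\left(6 + \left(-1\right)^{2}\right) + 12\right)^{2} = \left(\left(6 + 1\right) + 12\right)^{2} = \left(7 + 12\right)^{2} = 19^{2} = 361$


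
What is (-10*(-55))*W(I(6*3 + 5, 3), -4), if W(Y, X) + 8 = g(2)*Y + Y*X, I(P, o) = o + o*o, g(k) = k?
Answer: -17600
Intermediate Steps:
I(P, o) = o + o²
W(Y, X) = -8 + 2*Y + X*Y (W(Y, X) = -8 + (2*Y + Y*X) = -8 + (2*Y + X*Y) = -8 + 2*Y + X*Y)
(-10*(-55))*W(I(6*3 + 5, 3), -4) = (-10*(-55))*(-8 + 2*(3*(1 + 3)) - 12*(1 + 3)) = 550*(-8 + 2*(3*4) - 12*4) = 550*(-8 + 2*12 - 4*12) = 550*(-8 + 24 - 48) = 550*(-32) = -17600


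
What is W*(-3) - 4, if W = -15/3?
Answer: 11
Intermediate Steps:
W = -5 (W = -15/3 = -5*1 = -5)
W*(-3) - 4 = -5*(-3) - 4 = 15 - 4 = 11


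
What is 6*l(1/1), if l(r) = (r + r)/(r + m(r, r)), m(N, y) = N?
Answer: 6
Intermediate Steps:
l(r) = 1 (l(r) = (r + r)/(r + r) = (2*r)/((2*r)) = (2*r)*(1/(2*r)) = 1)
6*l(1/1) = 6*1 = 6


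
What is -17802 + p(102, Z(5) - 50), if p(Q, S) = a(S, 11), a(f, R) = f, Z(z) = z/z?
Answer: -17851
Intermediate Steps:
Z(z) = 1
p(Q, S) = S
-17802 + p(102, Z(5) - 50) = -17802 + (1 - 50) = -17802 - 49 = -17851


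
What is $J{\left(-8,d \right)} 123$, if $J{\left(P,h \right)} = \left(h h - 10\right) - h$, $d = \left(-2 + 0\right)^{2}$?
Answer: $246$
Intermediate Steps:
$d = 4$ ($d = \left(-2\right)^{2} = 4$)
$J{\left(P,h \right)} = -10 + h^{2} - h$ ($J{\left(P,h \right)} = \left(h^{2} - 10\right) - h = \left(-10 + h^{2}\right) - h = -10 + h^{2} - h$)
$J{\left(-8,d \right)} 123 = \left(-10 + 4^{2} - 4\right) 123 = \left(-10 + 16 - 4\right) 123 = 2 \cdot 123 = 246$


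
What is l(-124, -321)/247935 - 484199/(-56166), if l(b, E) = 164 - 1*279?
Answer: 2667631555/309455938 ≈ 8.6204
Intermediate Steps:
l(b, E) = -115 (l(b, E) = 164 - 279 = -115)
l(-124, -321)/247935 - 484199/(-56166) = -115/247935 - 484199/(-56166) = -115*1/247935 - 484199*(-1/56166) = -23/49587 + 484199/56166 = 2667631555/309455938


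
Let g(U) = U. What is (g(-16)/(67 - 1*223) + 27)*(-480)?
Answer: -169120/13 ≈ -13009.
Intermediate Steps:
(g(-16)/(67 - 1*223) + 27)*(-480) = (-16/(67 - 1*223) + 27)*(-480) = (-16/(67 - 223) + 27)*(-480) = (-16/(-156) + 27)*(-480) = (-16*(-1/156) + 27)*(-480) = (4/39 + 27)*(-480) = (1057/39)*(-480) = -169120/13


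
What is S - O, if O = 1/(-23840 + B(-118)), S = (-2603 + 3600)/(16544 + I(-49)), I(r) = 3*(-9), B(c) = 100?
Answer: 23685297/392113580 ≈ 0.060404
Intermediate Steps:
I(r) = -27
S = 997/16517 (S = (-2603 + 3600)/(16544 - 27) = 997/16517 ≈ 0.060362)
O = -1/23740 (O = 1/(-23840 + 100) = 1/(-23740) = -1/23740 ≈ -4.2123e-5)
S - O = 997/16517 - 1*(-1/23740) = 997/16517 + 1/23740 = 23685297/392113580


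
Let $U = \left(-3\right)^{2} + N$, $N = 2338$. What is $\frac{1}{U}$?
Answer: $\frac{1}{2347} \approx 0.00042608$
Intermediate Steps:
$U = 2347$ ($U = \left(-3\right)^{2} + 2338 = 9 + 2338 = 2347$)
$\frac{1}{U} = \frac{1}{2347}$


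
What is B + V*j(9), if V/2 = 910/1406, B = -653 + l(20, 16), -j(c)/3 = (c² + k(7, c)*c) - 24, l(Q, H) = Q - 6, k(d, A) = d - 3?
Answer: -703107/703 ≈ -1000.2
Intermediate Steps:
k(d, A) = -3 + d
l(Q, H) = -6 + Q
j(c) = 72 - 12*c - 3*c² (j(c) = -3*((c² + (-3 + 7)*c) - 24) = -3*((c² + 4*c) - 24) = -3*(-24 + c² + 4*c) = 72 - 12*c - 3*c²)
B = -639 (B = -653 + (-6 + 20) = -653 + 14 = -639)
V = 910/703 (V = 2*(910/1406) = 2*(910*(1/1406)) = 2*(455/703) = 910/703 ≈ 1.2945)
B + V*j(9) = -639 + 910*(72 - 12*9 - 3*9²)/703 = -639 + 910*(72 - 108 - 3*81)/703 = -639 + 910*(72 - 108 - 243)/703 = -639 + (910/703)*(-279) = -639 - 253890/703 = -703107/703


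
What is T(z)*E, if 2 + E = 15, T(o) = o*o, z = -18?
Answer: 4212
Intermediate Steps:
T(o) = o²
E = 13 (E = -2 + 15 = 13)
T(z)*E = (-18)²*13 = 324*13 = 4212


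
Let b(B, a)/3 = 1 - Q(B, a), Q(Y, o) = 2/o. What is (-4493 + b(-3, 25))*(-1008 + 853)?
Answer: 3479936/5 ≈ 6.9599e+5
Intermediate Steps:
b(B, a) = 3 - 6/a (b(B, a) = 3*(1 - 2/a) = 3 - 6/a)
(-4493 + b(-3, 25))*(-1008 + 853) = (-4493 + (3 - 6/25))*(-1008 + 853) = (-4493 + (3 - 6*1/25))*(-155) = (-4493 + (3 - 6/25))*(-155) = (-4493 + 69/25)*(-155) = -112256/25*(-155) = 3479936/5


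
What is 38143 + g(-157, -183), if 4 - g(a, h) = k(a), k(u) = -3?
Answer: 38150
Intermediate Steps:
g(a, h) = 7 (g(a, h) = 4 - 1*(-3) = 4 + 3 = 7)
38143 + g(-157, -183) = 38143 + 7 = 38150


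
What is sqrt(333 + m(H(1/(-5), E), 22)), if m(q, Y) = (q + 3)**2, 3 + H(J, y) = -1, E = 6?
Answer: sqrt(334) ≈ 18.276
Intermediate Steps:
H(J, y) = -4 (H(J, y) = -3 - 1 = -4)
m(q, Y) = (3 + q)**2
sqrt(333 + m(H(1/(-5), E), 22)) = sqrt(333 + (3 - 4)**2) = sqrt(333 + (-1)**2) = sqrt(333 + 1) = sqrt(334)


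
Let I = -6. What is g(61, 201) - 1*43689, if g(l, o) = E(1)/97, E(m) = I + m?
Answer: -4237838/97 ≈ -43689.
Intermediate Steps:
E(m) = -6 + m
g(l, o) = -5/97 (g(l, o) = (-6 + 1)/97 = -5*1/97 = -5/97)
g(61, 201) - 1*43689 = -5/97 - 1*43689 = -5/97 - 43689 = -4237838/97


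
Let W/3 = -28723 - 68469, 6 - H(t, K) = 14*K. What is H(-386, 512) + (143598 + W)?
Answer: -155140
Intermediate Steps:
H(t, K) = 6 - 14*K
W = -291576 (W = 3*(-28723 - 68469) = 3*(-97192) = -291576)
H(-386, 512) + (143598 + W) = (6 - 14*512) + (143598 - 291576) = (6 - 7168) - 147978 = -7162 - 147978 = -155140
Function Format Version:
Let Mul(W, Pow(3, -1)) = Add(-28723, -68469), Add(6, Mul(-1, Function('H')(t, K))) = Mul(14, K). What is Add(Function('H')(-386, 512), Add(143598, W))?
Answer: -155140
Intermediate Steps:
Function('H')(t, K) = Add(6, Mul(-14, K)) (Function('H')(t, K) = Add(6, Mul(-1, Mul(14, K))) = Add(6, Mul(-14, K)))
W = -291576 (W = Mul(3, Add(-28723, -68469)) = Mul(3, -97192) = -291576)
Add(Function('H')(-386, 512), Add(143598, W)) = Add(Add(6, Mul(-14, 512)), Add(143598, -291576)) = Add(Add(6, -7168), -147978) = Add(-7162, -147978) = -155140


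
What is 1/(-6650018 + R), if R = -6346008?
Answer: -1/12996026 ≈ -7.6947e-8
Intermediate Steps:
1/(-6650018 + R) = 1/(-6650018 - 6346008) = 1/(-12996026) = -1/12996026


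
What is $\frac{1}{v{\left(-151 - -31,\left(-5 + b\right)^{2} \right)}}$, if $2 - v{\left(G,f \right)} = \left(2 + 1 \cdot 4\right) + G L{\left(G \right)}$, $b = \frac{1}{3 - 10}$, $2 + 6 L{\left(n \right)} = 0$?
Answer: $- \frac{1}{44} \approx -0.022727$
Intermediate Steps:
$L{\left(n \right)} = - \frac{1}{3}$ ($L{\left(n \right)} = - \frac{1}{3} + \frac{1}{6} \cdot 0 = - \frac{1}{3} + 0 = - \frac{1}{3}$)
$b = - \frac{1}{7}$ ($b = \frac{1}{3 - 10} = \frac{1}{-7} = - \frac{1}{7} \approx -0.14286$)
$v{\left(G,f \right)} = -4 + \frac{G}{3}$ ($v{\left(G,f \right)} = 2 - \left(\left(2 + 1 \cdot 4\right) + G \left(- \frac{1}{3}\right)\right) = 2 - \left(\left(2 + 4\right) - \frac{G}{3}\right) = 2 - \left(6 - \frac{G}{3}\right) = 2 + \left(-6 + \frac{G}{3}\right) = -4 + \frac{G}{3}$)
$\frac{1}{v{\left(-151 - -31,\left(-5 + b\right)^{2} \right)}} = \frac{1}{-4 + \frac{-151 - -31}{3}} = \frac{1}{-4 + \frac{-151 + 31}{3}} = \frac{1}{-4 + \frac{1}{3} \left(-120\right)} = \frac{1}{-4 - 40} = \frac{1}{-44} = - \frac{1}{44}$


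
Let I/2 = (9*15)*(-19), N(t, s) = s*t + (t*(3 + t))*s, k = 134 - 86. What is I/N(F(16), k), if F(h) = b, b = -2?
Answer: 855/32 ≈ 26.719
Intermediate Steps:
k = 48
F(h) = -2
N(t, s) = s*t + s*t*(3 + t)
I = -5130 (I = 2*((9*15)*(-19)) = 2*(135*(-19)) = 2*(-2565) = -5130)
I/N(F(16), k) = -5130*(-1/(96*(4 - 2))) = -5130/(48*(-2)*2) = -5130/(-192) = -5130*(-1/192) = 855/32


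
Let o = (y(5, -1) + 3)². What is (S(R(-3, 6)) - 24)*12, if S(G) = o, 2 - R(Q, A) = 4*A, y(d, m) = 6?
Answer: 684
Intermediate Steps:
R(Q, A) = 2 - 4*A
o = 81 (o = (6 + 3)² = 9² = 81)
S(G) = 81
(S(R(-3, 6)) - 24)*12 = (81 - 24)*12 = 57*12 = 684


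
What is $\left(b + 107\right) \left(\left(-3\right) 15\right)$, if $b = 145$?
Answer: $-11340$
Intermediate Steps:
$\left(b + 107\right) \left(\left(-3\right) 15\right) = \left(145 + 107\right) \left(\left(-3\right) 15\right) = 252 \left(-45\right) = -11340$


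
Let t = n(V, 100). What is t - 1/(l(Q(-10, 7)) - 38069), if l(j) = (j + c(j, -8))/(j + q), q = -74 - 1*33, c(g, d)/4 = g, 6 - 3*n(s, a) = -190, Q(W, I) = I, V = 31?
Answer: 149231912/2284161 ≈ 65.333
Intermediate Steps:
n(s, a) = 196/3 (n(s, a) = 2 - 1/3*(-190) = 2 + 190/3 = 196/3)
t = 196/3 ≈ 65.333
c(g, d) = 4*g
q = -107 (q = -74 - 33 = -107)
l(j) = 5*j/(-107 + j) (l(j) = (j + 4*j)/(j - 107) = (5*j)/(-107 + j) = 5*j/(-107 + j))
t - 1/(l(Q(-10, 7)) - 38069) = 196/3 - 1/(5*7/(-107 + 7) - 38069) = 196/3 - 1/(5*7/(-100) - 38069) = 196/3 - 1/(5*7*(-1/100) - 38069) = 196/3 - 1/(-7/20 - 38069) = 196/3 - 1/(-761387/20) = 196/3 - 1*(-20/761387) = 196/3 + 20/761387 = 149231912/2284161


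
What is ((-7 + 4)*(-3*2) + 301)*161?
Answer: 51359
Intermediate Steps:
((-7 + 4)*(-3*2) + 301)*161 = (-3*(-6) + 301)*161 = (18 + 301)*161 = 319*161 = 51359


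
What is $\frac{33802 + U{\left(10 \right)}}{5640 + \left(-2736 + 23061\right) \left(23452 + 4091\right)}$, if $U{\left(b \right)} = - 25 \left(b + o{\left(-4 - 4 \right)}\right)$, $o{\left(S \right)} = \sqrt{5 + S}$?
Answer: $\frac{11184}{186605705} - \frac{5 i \sqrt{3}}{111963423} \approx 5.9934 \cdot 10^{-5} - 7.7349 \cdot 10^{-8} i$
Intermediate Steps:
$U{\left(b \right)} = - 25 b - 25 i \sqrt{3}$ ($U{\left(b \right)} = - 25 \left(b + \sqrt{5 - 8}\right) = - 25 \left(b + \sqrt{-3}\right) = - 25 \left(b + i \sqrt{3}\right) = - 25 b - 25 i \sqrt{3}$)
$\frac{33802 + U{\left(10 \right)}}{5640 + \left(-2736 + 23061\right) \left(23452 + 4091\right)} = \frac{33802 - \left(250 + 25 i \sqrt{3}\right)}{5640 + \left(-2736 + 23061\right) \left(23452 + 4091\right)} = \frac{33802 - \left(250 + 25 i \sqrt{3}\right)}{5640 + 20325 \cdot 27543} = \frac{33552 - 25 i \sqrt{3}}{5640 + 559811475} = \frac{33552 - 25 i \sqrt{3}}{559817115} = \left(33552 - 25 i \sqrt{3}\right) \frac{1}{559817115} = \frac{11184}{186605705} - \frac{5 i \sqrt{3}}{111963423}$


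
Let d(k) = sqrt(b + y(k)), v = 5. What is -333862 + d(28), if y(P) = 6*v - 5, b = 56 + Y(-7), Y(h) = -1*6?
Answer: -333862 + 5*sqrt(3) ≈ -3.3385e+5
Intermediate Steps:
Y(h) = -6
b = 50 (b = 56 - 6 = 50)
y(P) = 25 (y(P) = 6*5 - 5 = 30 - 5 = 25)
d(k) = 5*sqrt(3) (d(k) = sqrt(50 + 25) = sqrt(75) = 5*sqrt(3))
-333862 + d(28) = -333862 + 5*sqrt(3)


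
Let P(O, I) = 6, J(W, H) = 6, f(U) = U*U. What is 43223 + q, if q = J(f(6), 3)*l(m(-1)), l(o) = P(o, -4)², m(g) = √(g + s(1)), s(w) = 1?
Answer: 43439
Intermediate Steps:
f(U) = U²
m(g) = √(1 + g) (m(g) = √(g + 1) = √(1 + g))
l(o) = 36 (l(o) = 6² = 36)
q = 216 (q = 6*36 = 216)
43223 + q = 43223 + 216 = 43439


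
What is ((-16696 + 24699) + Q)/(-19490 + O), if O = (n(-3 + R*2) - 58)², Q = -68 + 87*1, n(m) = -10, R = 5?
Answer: -4011/7433 ≈ -0.53962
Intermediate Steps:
Q = 19 (Q = -68 + 87 = 19)
O = 4624 (O = (-10 - 58)² = (-68)² = 4624)
((-16696 + 24699) + Q)/(-19490 + O) = ((-16696 + 24699) + 19)/(-19490 + 4624) = (8003 + 19)/(-14866) = 8022*(-1/14866) = -4011/7433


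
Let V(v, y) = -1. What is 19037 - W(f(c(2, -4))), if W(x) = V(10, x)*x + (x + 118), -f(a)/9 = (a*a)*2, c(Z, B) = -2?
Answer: 18919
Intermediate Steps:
f(a) = -18*a² (f(a) = -9*a*a*2 = -9*a²*2 = -18*a²)
W(x) = 118 (W(x) = -x + (x + 118) = -x + (118 + x) = 118)
19037 - W(f(c(2, -4))) = 19037 - 1*118 = 19037 - 118 = 18919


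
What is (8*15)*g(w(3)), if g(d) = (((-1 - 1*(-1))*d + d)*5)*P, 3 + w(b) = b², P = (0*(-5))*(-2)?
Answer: 0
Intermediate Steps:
P = 0 (P = 0*(-2) = 0)
w(b) = -3 + b²
g(d) = 0 (g(d) = (((-1 - 1*(-1))*d + d)*5)*0 = (((-1 + 1)*d + d)*5)*0 = ((0*d + d)*5)*0 = ((0 + d)*5)*0 = (d*5)*0 = (5*d)*0 = 0)
(8*15)*g(w(3)) = (8*15)*0 = 120*0 = 0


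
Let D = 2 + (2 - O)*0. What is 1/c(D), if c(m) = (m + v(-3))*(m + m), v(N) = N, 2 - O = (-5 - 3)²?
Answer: -¼ ≈ -0.25000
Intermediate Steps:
O = -62 (O = 2 - (-5 - 3)² = 2 - 1*(-8)² = 2 - 1*64 = 2 - 64 = -62)
D = 2 (D = 2 + (2 - 1*(-62))*0 = 2 + (2 + 62)*0 = 2 + 64*0 = 2 + 0 = 2)
c(m) = 2*m*(-3 + m) (c(m) = (m - 3)*(m + m) = (-3 + m)*(2*m) = 2*m*(-3 + m))
1/c(D) = 1/(2*2*(-3 + 2)) = 1/(2*2*(-1)) = 1/(-4) = -¼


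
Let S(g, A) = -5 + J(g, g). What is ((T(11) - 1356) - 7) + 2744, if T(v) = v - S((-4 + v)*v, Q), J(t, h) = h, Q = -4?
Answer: 1320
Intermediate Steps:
S(g, A) = -5 + g
T(v) = 5 + v - v*(-4 + v) (T(v) = v - (-5 + (-4 + v)*v) = v - (-5 + v*(-4 + v)) = v + (5 - v*(-4 + v)) = 5 + v - v*(-4 + v))
((T(11) - 1356) - 7) + 2744 = (((5 + 11 - 1*11*(-4 + 11)) - 1356) - 7) + 2744 = (((5 + 11 - 1*11*7) - 1356) - 7) + 2744 = (((5 + 11 - 77) - 1356) - 7) + 2744 = ((-61 - 1356) - 7) + 2744 = (-1417 - 7) + 2744 = -1424 + 2744 = 1320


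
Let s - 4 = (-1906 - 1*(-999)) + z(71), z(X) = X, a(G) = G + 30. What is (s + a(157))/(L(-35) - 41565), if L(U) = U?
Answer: 129/8320 ≈ 0.015505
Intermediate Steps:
a(G) = 30 + G
s = -832 (s = 4 + ((-1906 - 1*(-999)) + 71) = 4 + ((-1906 + 999) + 71) = 4 + (-907 + 71) = 4 - 836 = -832)
(s + a(157))/(L(-35) - 41565) = (-832 + (30 + 157))/(-35 - 41565) = (-832 + 187)/(-41600) = -645*(-1/41600) = 129/8320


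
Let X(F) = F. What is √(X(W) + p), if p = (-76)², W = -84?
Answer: 2*√1423 ≈ 75.445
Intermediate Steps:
p = 5776
√(X(W) + p) = √(-84 + 5776) = √5692 = 2*√1423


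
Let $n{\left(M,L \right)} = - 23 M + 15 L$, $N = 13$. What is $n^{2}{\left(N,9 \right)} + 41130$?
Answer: $68026$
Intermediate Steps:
$n^{2}{\left(N,9 \right)} + 41130 = \left(\left(-23\right) 13 + 15 \cdot 9\right)^{2} + 41130 = \left(-299 + 135\right)^{2} + 41130 = \left(-164\right)^{2} + 41130 = 26896 + 41130 = 68026$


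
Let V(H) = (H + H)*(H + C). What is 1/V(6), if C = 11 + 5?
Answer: 1/264 ≈ 0.0037879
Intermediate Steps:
C = 16
V(H) = 2*H*(16 + H) (V(H) = (H + H)*(H + 16) = (2*H)*(16 + H) = 2*H*(16 + H))
1/V(6) = 1/(2*6*(16 + 6)) = 1/(2*6*22) = 1/264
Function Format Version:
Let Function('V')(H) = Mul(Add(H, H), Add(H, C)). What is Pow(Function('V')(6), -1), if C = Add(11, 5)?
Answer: Rational(1, 264) ≈ 0.0037879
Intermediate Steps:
C = 16
Function('V')(H) = Mul(2, H, Add(16, H)) (Function('V')(H) = Mul(Add(H, H), Add(H, 16)) = Mul(Mul(2, H), Add(16, H)) = Mul(2, H, Add(16, H)))
Pow(Function('V')(6), -1) = Pow(Mul(2, 6, Add(16, 6)), -1) = Pow(Mul(2, 6, 22), -1) = Pow(264, -1) = Rational(1, 264)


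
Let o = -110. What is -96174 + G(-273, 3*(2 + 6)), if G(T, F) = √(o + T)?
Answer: -96174 + I*√383 ≈ -96174.0 + 19.57*I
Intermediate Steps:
G(T, F) = √(-110 + T)
-96174 + G(-273, 3*(2 + 6)) = -96174 + √(-110 - 273) = -96174 + √(-383) = -96174 + I*√383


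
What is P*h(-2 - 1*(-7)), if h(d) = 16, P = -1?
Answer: -16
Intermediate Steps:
P*h(-2 - 1*(-7)) = -1*16 = -16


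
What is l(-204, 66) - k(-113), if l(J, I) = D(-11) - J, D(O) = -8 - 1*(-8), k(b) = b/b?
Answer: 203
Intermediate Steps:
k(b) = 1
D(O) = 0 (D(O) = -8 + 8 = 0)
l(J, I) = -J (l(J, I) = 0 - J = -J)
l(-204, 66) - k(-113) = -1*(-204) - 1*1 = 204 - 1 = 203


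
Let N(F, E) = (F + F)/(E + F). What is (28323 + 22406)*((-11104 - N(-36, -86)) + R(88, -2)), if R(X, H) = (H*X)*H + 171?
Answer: -32744402733/61 ≈ -5.3679e+8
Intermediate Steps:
R(X, H) = 171 + X*H² (R(X, H) = X*H² + 171 = 171 + X*H²)
N(F, E) = 2*F/(E + F) (N(F, E) = (2*F)/(E + F) = 2*F/(E + F))
(28323 + 22406)*((-11104 - N(-36, -86)) + R(88, -2)) = (28323 + 22406)*((-11104 - 2*(-36)/(-86 - 36)) + (171 + 88*(-2)²)) = 50729*((-11104 - 2*(-36)/(-122)) + (171 + 88*4)) = 50729*((-11104 - 2*(-36)*(-1)/122) + (171 + 352)) = 50729*((-11104 - 1*36/61) + 523) = 50729*((-11104 - 36/61) + 523) = 50729*(-677380/61 + 523) = 50729*(-645477/61) = -32744402733/61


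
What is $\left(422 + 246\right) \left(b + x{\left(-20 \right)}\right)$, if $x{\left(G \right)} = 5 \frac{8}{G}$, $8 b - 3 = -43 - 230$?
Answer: $-23881$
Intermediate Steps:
$b = - \frac{135}{4}$ ($b = \frac{3}{8} + \frac{-43 - 230}{8} = \frac{3}{8} + \frac{1}{8} \left(-273\right) = \frac{3}{8} - \frac{273}{8} = - \frac{135}{4} \approx -33.75$)
$x{\left(G \right)} = \frac{40}{G}$
$\left(422 + 246\right) \left(b + x{\left(-20 \right)}\right) = \left(422 + 246\right) \left(- \frac{135}{4} + \frac{40}{-20}\right) = 668 \left(- \frac{135}{4} + 40 \left(- \frac{1}{20}\right)\right) = 668 \left(- \frac{135}{4} - 2\right) = 668 \left(- \frac{143}{4}\right) = -23881$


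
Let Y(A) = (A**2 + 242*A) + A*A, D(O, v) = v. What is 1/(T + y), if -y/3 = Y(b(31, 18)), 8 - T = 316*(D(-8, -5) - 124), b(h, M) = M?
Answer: 1/25760 ≈ 3.8820e-5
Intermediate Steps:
T = 40772 (T = 8 - 316*(-5 - 124) = 8 - 316*(-129) = 8 - 1*(-40764) = 8 + 40764 = 40772)
Y(A) = 2*A**2 + 242*A (Y(A) = (A**2 + 242*A) + A**2 = 2*A**2 + 242*A)
y = -15012 (y = -6*18*(121 + 18) = -6*18*139 = -3*5004 = -15012)
1/(T + y) = 1/(40772 - 15012) = 1/25760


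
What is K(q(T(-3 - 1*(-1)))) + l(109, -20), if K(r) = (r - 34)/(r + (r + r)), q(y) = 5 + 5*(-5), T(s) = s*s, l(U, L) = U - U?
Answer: 9/10 ≈ 0.90000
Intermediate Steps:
l(U, L) = 0
T(s) = s**2
q(y) = -20 (q(y) = 5 - 25 = -20)
K(r) = (-34 + r)/(3*r) (K(r) = (-34 + r)/(r + 2*r) = (-34 + r)/((3*r)) = (-34 + r)*(1/(3*r)) = (-34 + r)/(3*r))
K(q(T(-3 - 1*(-1)))) + l(109, -20) = (1/3)*(-34 - 20)/(-20) + 0 = (1/3)*(-1/20)*(-54) + 0 = 9/10 + 0 = 9/10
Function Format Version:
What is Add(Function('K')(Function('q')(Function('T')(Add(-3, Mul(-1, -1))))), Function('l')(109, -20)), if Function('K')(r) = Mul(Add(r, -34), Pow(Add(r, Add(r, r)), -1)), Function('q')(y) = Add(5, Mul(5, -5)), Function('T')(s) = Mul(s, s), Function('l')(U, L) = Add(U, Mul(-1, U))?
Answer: Rational(9, 10) ≈ 0.90000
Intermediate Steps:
Function('l')(U, L) = 0
Function('T')(s) = Pow(s, 2)
Function('q')(y) = -20 (Function('q')(y) = Add(5, -25) = -20)
Function('K')(r) = Mul(Rational(1, 3), Pow(r, -1), Add(-34, r)) (Function('K')(r) = Mul(Add(-34, r), Pow(Add(r, Mul(2, r)), -1)) = Mul(Add(-34, r), Pow(Mul(3, r), -1)) = Mul(Add(-34, r), Mul(Rational(1, 3), Pow(r, -1))) = Mul(Rational(1, 3), Pow(r, -1), Add(-34, r)))
Add(Function('K')(Function('q')(Function('T')(Add(-3, Mul(-1, -1))))), Function('l')(109, -20)) = Add(Mul(Rational(1, 3), Pow(-20, -1), Add(-34, -20)), 0) = Add(Mul(Rational(1, 3), Rational(-1, 20), -54), 0) = Add(Rational(9, 10), 0) = Rational(9, 10)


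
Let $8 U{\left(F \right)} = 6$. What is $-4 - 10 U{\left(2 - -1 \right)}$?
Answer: $- \frac{23}{2} \approx -11.5$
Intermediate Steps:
$U{\left(F \right)} = \frac{3}{4}$ ($U{\left(F \right)} = \frac{1}{8} \cdot 6 = \frac{3}{4}$)
$-4 - 10 U{\left(2 - -1 \right)} = -4 - \frac{15}{2} = - \frac{23}{2}$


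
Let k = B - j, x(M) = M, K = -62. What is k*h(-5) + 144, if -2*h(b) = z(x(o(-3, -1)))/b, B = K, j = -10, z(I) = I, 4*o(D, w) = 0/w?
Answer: 144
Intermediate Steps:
o(D, w) = 0 (o(D, w) = (0/w)/4 = (¼)*0 = 0)
B = -62
h(b) = 0 (h(b) = -0/b = -½*0 = 0)
k = -52 (k = -62 - 1*(-10) = -62 + 10 = -52)
k*h(-5) + 144 = -52*0 + 144 = 0 + 144 = 144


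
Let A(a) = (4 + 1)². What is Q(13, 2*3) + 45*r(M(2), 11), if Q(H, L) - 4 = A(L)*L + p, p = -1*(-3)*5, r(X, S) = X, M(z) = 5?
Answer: 394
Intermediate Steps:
A(a) = 25 (A(a) = 5² = 25)
p = 15 (p = 3*5 = 15)
Q(H, L) = 19 + 25*L (Q(H, L) = 4 + (25*L + 15) = 4 + (15 + 25*L) = 19 + 25*L)
Q(13, 2*3) + 45*r(M(2), 11) = (19 + 25*(2*3)) + 45*5 = (19 + 25*6) + 225 = (19 + 150) + 225 = 169 + 225 = 394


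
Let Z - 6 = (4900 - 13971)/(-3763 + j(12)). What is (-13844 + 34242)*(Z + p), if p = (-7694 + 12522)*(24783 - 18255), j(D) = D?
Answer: 77789410604738/121 ≈ 6.4289e+11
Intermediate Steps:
Z = 31577/3751 (Z = 6 + (4900 - 13971)/(-3763 + 12) = 6 - 9071/(-3751) = 6 - 9071*(-1/3751) = 6 + 9071/3751 = 31577/3751 ≈ 8.4183)
p = 31517184 (p = 4828*6528 = 31517184)
(-13844 + 34242)*(Z + p) = (-13844 + 34242)*(31577/3751 + 31517184) = 20398*(118220988761/3751) = 77789410604738/121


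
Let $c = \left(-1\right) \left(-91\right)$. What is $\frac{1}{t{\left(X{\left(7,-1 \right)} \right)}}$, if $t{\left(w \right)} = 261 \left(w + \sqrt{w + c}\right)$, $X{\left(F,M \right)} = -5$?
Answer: $\frac{5}{15921} + \frac{\sqrt{86}}{15921} \approx 0.00089653$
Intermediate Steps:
$c = 91$
$t{\left(w \right)} = 261 w + 261 \sqrt{91 + w}$ ($t{\left(w \right)} = 261 \left(w + \sqrt{w + 91}\right) = 261 \left(w + \sqrt{91 + w}\right) = 261 w + 261 \sqrt{91 + w}$)
$\frac{1}{t{\left(X{\left(7,-1 \right)} \right)}} = \frac{1}{261 \left(-5\right) + 261 \sqrt{91 - 5}} = \frac{1}{-1305 + 261 \sqrt{86}}$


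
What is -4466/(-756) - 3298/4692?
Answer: 3232/621 ≈ 5.2045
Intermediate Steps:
-4466/(-756) - 3298/4692 = -4466*(-1/756) - 3298*1/4692 = 319/54 - 97/138 = 3232/621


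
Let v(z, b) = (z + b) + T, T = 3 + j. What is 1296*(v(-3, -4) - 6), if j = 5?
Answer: -6480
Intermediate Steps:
T = 8 (T = 3 + 5 = 8)
v(z, b) = 8 + b + z (v(z, b) = (z + b) + 8 = (b + z) + 8 = 8 + b + z)
1296*(v(-3, -4) - 6) = 1296*((8 - 4 - 3) - 6) = 1296*(1 - 6) = 1296*(-5) = -6480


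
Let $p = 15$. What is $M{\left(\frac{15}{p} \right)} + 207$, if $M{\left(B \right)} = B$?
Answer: $208$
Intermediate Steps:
$M{\left(\frac{15}{p} \right)} + 207 = \frac{15}{15} + 207 = 15 \cdot \frac{1}{15} + 207 = 1 + 207 = 208$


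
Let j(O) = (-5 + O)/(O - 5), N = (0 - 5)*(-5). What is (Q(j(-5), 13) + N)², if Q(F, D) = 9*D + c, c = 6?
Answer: 21904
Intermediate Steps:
N = 25 (N = -5*(-5) = 25)
j(O) = 1 (j(O) = (-5 + O)/(-5 + O) = 1)
Q(F, D) = 6 + 9*D (Q(F, D) = 9*D + 6 = 6 + 9*D)
(Q(j(-5), 13) + N)² = ((6 + 9*13) + 25)² = ((6 + 117) + 25)² = (123 + 25)² = 148² = 21904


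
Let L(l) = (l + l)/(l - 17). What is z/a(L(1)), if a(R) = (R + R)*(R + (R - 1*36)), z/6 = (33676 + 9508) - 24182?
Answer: 1824192/145 ≈ 12581.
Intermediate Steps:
L(l) = 2*l/(-17 + l) (L(l) = (2*l)/(-17 + l) = 2*l/(-17 + l))
z = 114012 (z = 6*((33676 + 9508) - 24182) = 6*(43184 - 24182) = 6*19002 = 114012)
a(R) = 2*R*(-36 + 2*R) (a(R) = (2*R)*(R + (R - 36)) = (2*R)*(R + (-36 + R)) = (2*R)*(-36 + 2*R) = 2*R*(-36 + 2*R))
z/a(L(1)) = 114012/((4*(2*1/(-17 + 1))*(-18 + 2*1/(-17 + 1)))) = 114012/((4*(2*1/(-16))*(-18 + 2*1/(-16)))) = 114012/((4*(2*1*(-1/16))*(-18 + 2*1*(-1/16)))) = 114012/((4*(-⅛)*(-18 - ⅛))) = 114012/((4*(-⅛)*(-145/8))) = 114012/(145/16) = 114012*(16/145) = 1824192/145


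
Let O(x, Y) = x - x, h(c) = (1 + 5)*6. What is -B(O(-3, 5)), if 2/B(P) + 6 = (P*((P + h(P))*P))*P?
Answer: ⅓ ≈ 0.33333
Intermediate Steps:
h(c) = 36 (h(c) = 6*6 = 36)
O(x, Y) = 0
B(P) = 2/(-6 + P³*(36 + P)) (B(P) = 2/(-6 + (P*((P + 36)*P))*P) = 2/(-6 + (P*((36 + P)*P))*P) = 2/(-6 + (P*(P*(36 + P)))*P) = 2/(-6 + (P²*(36 + P))*P) = 2/(-6 + P³*(36 + P)))
-B(O(-3, 5)) = -2/(-6 + 0⁴ + 36*0³) = -2/(-6 + 0 + 36*0) = -2/(-6 + 0 + 0) = -2/(-6) = -2*(-1)/6 = -1*(-⅓) = ⅓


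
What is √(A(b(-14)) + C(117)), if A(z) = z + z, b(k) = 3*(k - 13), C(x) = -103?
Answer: I*√265 ≈ 16.279*I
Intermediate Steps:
b(k) = -39 + 3*k (b(k) = 3*(-13 + k) = -39 + 3*k)
A(z) = 2*z
√(A(b(-14)) + C(117)) = √(2*(-39 + 3*(-14)) - 103) = √(2*(-39 - 42) - 103) = √(2*(-81) - 103) = √(-162 - 103) = √(-265) = I*√265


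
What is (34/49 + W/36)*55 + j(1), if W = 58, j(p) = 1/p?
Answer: 112697/882 ≈ 127.77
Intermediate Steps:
j(p) = 1/p
(34/49 + W/36)*55 + j(1) = (34/49 + 58/36)*55 + 1/1 = (34*(1/49) + 58*(1/36))*55 + 1 = (34/49 + 29/18)*55 + 1 = (2033/882)*55 + 1 = 111815/882 + 1 = 112697/882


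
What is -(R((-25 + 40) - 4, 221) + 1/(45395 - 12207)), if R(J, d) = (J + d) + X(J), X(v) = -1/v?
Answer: -84662599/365068 ≈ -231.91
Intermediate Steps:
R(J, d) = J + d - 1/J (R(J, d) = (J + d) - 1/J = J + d - 1/J)
-(R((-25 + 40) - 4, 221) + 1/(45395 - 12207)) = -((((-25 + 40) - 4) + 221 - 1/((-25 + 40) - 4)) + 1/(45395 - 12207)) = -(((15 - 4) + 221 - 1/(15 - 4)) + 1/33188) = -((11 + 221 - 1/11) + 1/33188) = -(2551/11 + 1/33188) = -1*84662599/365068 = -84662599/365068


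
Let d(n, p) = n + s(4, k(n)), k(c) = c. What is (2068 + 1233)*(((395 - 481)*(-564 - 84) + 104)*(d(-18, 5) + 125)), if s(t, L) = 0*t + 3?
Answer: 20273157520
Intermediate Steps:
s(t, L) = 3 (s(t, L) = 0 + 3 = 3)
d(n, p) = 3 + n (d(n, p) = n + 3 = 3 + n)
(2068 + 1233)*(((395 - 481)*(-564 - 84) + 104)*(d(-18, 5) + 125)) = (2068 + 1233)*(((395 - 481)*(-564 - 84) + 104)*((3 - 18) + 125)) = 3301*((-86*(-648) + 104)*(-15 + 125)) = 3301*((55728 + 104)*110) = 3301*(55832*110) = 3301*6141520 = 20273157520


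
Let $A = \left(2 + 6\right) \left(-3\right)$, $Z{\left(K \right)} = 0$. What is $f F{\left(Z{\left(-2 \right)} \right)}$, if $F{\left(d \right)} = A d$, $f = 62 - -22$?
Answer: $0$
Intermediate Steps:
$A = -24$ ($A = 8 \left(-3\right) = -24$)
$f = 84$ ($f = 62 + 22 = 84$)
$F{\left(d \right)} = - 24 d$
$f F{\left(Z{\left(-2 \right)} \right)} = 84 \left(\left(-24\right) 0\right) = 84 \cdot 0 = 0$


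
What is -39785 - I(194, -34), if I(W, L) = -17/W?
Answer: -7718273/194 ≈ -39785.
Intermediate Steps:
-39785 - I(194, -34) = -39785 - (-17)/194 = -39785 - 1*(-17/194) = -39785 + 17/194 = -7718273/194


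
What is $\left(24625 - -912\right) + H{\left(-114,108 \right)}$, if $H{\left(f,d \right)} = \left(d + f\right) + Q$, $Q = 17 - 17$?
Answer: $25531$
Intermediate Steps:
$Q = 0$ ($Q = 17 - 17 = 0$)
$H{\left(f,d \right)} = d + f$ ($H{\left(f,d \right)} = \left(d + f\right) + 0 = d + f$)
$\left(24625 - -912\right) + H{\left(-114,108 \right)} = \left(24625 - -912\right) + \left(108 - 114\right) = \left(24625 + 912\right) - 6 = 25537 - 6 = 25531$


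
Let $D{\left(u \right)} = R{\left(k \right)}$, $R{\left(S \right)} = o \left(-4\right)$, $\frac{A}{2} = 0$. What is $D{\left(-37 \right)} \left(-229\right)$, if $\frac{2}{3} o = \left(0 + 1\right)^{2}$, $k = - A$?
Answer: $1374$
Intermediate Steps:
$A = 0$ ($A = 2 \cdot 0 = 0$)
$k = 0$ ($k = \left(-1\right) 0 = 0$)
$o = \frac{3}{2}$ ($o = \frac{3 \left(0 + 1\right)^{2}}{2} = \frac{3 \cdot 1^{2}}{2} = \frac{3}{2} \cdot 1 = \frac{3}{2} \approx 1.5$)
$R{\left(S \right)} = -6$ ($R{\left(S \right)} = \frac{3}{2} \left(-4\right) = -6$)
$D{\left(u \right)} = -6$
$D{\left(-37 \right)} \left(-229\right) = \left(-6\right) \left(-229\right) = 1374$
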